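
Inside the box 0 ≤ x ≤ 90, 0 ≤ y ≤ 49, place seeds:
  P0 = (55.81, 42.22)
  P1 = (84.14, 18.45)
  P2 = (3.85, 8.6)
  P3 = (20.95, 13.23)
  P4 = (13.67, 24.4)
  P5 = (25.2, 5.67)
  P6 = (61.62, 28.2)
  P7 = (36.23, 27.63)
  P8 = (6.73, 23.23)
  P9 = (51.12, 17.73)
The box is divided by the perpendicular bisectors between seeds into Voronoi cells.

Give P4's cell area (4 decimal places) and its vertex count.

Area of P4's cell: 451.6014 (4 vertices)

1. box [0,90]×[0,49]: [(0, 0) (90, 0) (90, 49) (0, 49)]
2. ⊥bis P4·P0 via (34.74,33.31): [(0, 0) (48.826, 0) (28.1051, 49) (0, 49)]  |A|=1884.8114
3. ⊥bis P4·P1 via (48.905,21.425): [(0, 0) (47.096, 0) (47.3839, 3.4101) (28.1051, 49) (0, 49)]  |A|=1881.8617
4. ⊥bis P4·P2 via (8.76,16.5): [(0, 21.9445) (35.3079, 0) (47.096, 0) (47.3839, 3.4101) (28.1051, 49) (0, 49)]  |A|=1494.4549
5. ⊥bis P4·P3 via (17.31,18.815): [(0, 21.9445) (11.3183, 14.91) (35.7793, 30.8523) (28.1051, 49) (0, 49)]  |A|=915.2911
6. ⊥bis P4·P5 via (19.435,15.035): [(0, 21.9445) (11.3183, 14.91) (35.7793, 30.8523) (28.1051, 49) (0, 49)]  |A|=915.2911
7. ⊥bis P4·P6 via (37.645,26.3): [(0, 21.9445) (11.3183, 14.91) (35.7793, 30.8523) (28.1051, 49) (0, 49)]  |A|=915.2911
8. ⊥bis P4·P7 via (24.95,26.015): [(0, 21.9445) (11.3183, 14.91) (25.2408, 23.9839) (21.6592, 49) (0, 49)]  |A|=712.6853
9. ⊥bis P4·P8 via (10.2,23.815): [(11.6634, 15.1348) (25.2408, 23.9839) (21.6592, 49) (5.9541, 49)]  |A|=451.6014
10. ⊥bis P4·P9 via (32.395,21.065): [(11.6634, 15.1348) (25.2408, 23.9839) (21.6592, 49) (5.9541, 49)]  |A|=451.6014
11. canonical 4-gon: [(11.6634, 15.1348) (25.2408, 23.9839) (21.6592, 49) (5.9541, 49)]
12. shoelace: 451.6014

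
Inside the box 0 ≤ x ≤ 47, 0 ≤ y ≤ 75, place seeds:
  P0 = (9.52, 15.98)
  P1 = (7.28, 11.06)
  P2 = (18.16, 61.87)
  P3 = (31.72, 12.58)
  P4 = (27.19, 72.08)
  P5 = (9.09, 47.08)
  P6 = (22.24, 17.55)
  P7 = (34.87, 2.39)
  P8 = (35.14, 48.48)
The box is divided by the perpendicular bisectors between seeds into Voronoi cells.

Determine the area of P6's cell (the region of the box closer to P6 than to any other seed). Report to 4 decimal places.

Area of P6's cell: 378.5816

1. box [0,47]×[0,75]: [(0, 0) (47, 0) (47, 75) (0, 75)]
2. ⊥bis P6·P0 via (15.88,16.765): [(17.9493, 0) (47, 0) (47, 75) (8.6922, 75)]  |A|=2525.9455
3. ⊥bis P6·P1 via (14.76,14.305): [(16.7497, 9.7185) (20.9658, 0) (47, 0) (47, 75) (8.6922, 75)]  |A|=2511.2871
4. ⊥bis P6·P2 via (20.2,39.71): [(13.1283, 39.059) (16.7497, 9.7185) (20.9658, 0) (47, 0) (47, 42.1771)]  |A|=1266.9937
5. ⊥bis P6·P3 via (26.98,15.065): [(40.8994, 41.6155) (13.1283, 39.059) (16.7497, 9.7185) (20.1128, 1.9663)]  |A|=559.2821
6. ⊥bis P6·P4 via (24.715,44.815): [(40.8994, 41.6155) (13.1283, 39.059) (16.7497, 9.7185) (20.1128, 1.9663)]  |A|=559.2821
7. ⊥bis P6·P5 via (15.665,32.315): [(40.8994, 41.6155) (35.4172, 41.1109) (14.0495, 31.5956) (16.7497, 9.7185) (20.1128, 1.9663)]  |A|=475.1614
8. ⊥bis P6·P7 via (28.555,9.97): [(21.0161, 3.6893) (40.8994, 41.6155) (35.4172, 41.1109) (14.0495, 31.5956) (16.7497, 9.7185) (19.8036, 2.6791)]  |A|=474.5731
9. ⊥bis P6·P8 via (28.69,33.015): [(21.0161, 3.6893) (35.0089, 30.3796) (22.776, 35.4816) (14.0495, 31.5956) (16.7497, 9.7185) (19.8036, 2.6791)]  |A|=378.5816
10. canonical 6-gon: [(21.0161, 3.6893) (35.0089, 30.3796) (22.776, 35.4816) (14.0495, 31.5956) (16.7497, 9.7185) (19.8036, 2.6791)]
11. shoelace: 378.5816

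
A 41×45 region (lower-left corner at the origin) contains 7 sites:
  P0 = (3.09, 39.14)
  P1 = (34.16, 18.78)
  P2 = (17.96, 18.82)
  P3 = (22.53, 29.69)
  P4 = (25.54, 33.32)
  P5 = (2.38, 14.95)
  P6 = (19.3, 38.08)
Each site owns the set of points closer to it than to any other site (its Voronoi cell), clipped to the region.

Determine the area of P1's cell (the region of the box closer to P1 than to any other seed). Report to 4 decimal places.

Area of P1's cell: 417.9629

1. box [0,41]×[0,45]: [(0, 0) (41, 0) (41, 45) (0, 45)]
2. ⊥bis P1·P0 via (18.625,28.96): [(0, 0.5377) (0, 0) (41, 0) (41, 45) (29.1359, 45)]  |A|=1197.2744
3. ⊥bis P1·P2 via (26.06,18.8): [(26.1133, 40.3874) (26.0136, 0) (41, 0) (41, 45) (29.1359, 45)]  |A|=664.9441
4. ⊥bis P1·P3 via (28.345,24.235): [(26.0674, 21.8071) (26.0136, 0) (41, 0) (41, 37.7252)]  |A|=445.0722
5. ⊥bis P1·P4 via (29.85,26.05): [(30.2953, 26.314) (26.0674, 21.8071) (26.0136, 0) (41, 0) (41, 32.6602)]  |A|=417.9629
6. ⊥bis P1·P5 via (18.27,16.865): [(30.2953, 26.314) (26.0674, 21.8071) (26.0136, 0) (41, 0) (41, 32.6602)]  |A|=417.9629
7. ⊥bis P1·P6 via (26.73,28.43): [(30.2953, 26.314) (26.0674, 21.8071) (26.0136, 0) (41, 0) (41, 32.6602)]  |A|=417.9629
8. canonical 5-gon: [(30.2953, 26.314) (26.0674, 21.8071) (26.0136, 0) (41, 0) (41, 32.6602)]
9. shoelace: 417.9629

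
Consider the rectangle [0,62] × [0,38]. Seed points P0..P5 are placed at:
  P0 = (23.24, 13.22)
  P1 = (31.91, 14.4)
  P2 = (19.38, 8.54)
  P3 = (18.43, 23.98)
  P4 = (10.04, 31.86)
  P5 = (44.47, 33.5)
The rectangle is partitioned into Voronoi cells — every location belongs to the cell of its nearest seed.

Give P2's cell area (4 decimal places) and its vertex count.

Area of P2's cell: 381.1015 (6 vertices)

1. box [0,62]×[0,38]: [(0, 0) (62, 0) (62, 38) (0, 38)]
2. ⊥bis P2·P0 via (21.31,10.88): [(0, 28.4562) (0, 0) (34.5013, 0)]  |A|=490.8878
3. ⊥bis P2·P1 via (25.645,11.47): [(28.8164, 4.6888) (0, 28.4562) (0, 0) (31.0093, 0)]  |A|=482.7011
4. ⊥bis P2·P3 via (18.905,16.26): [(28.8164, 4.6888) (15.073, 16.0242) (0, 15.0968) (0, 0) (31.0093, 0)]  |A|=382.0182
5. ⊥bis P2·P4 via (14.71,20.2): [(28.8164, 4.6888) (15.073, 16.0242) (2.3257, 15.2399) (0, 14.3084) (0, 0) (31.0093, 0)]  |A|=381.1015
6. ⊥bis P2·P5 via (31.925,21.02): [(28.8164, 4.6888) (15.073, 16.0242) (2.3257, 15.2399) (0, 14.3084) (0, 0) (31.0093, 0)]  |A|=381.1015
7. canonical 6-gon: [(28.8164, 4.6888) (15.073, 16.0242) (2.3257, 15.2399) (0, 14.3084) (0, 0) (31.0093, 0)]
8. shoelace: 381.1015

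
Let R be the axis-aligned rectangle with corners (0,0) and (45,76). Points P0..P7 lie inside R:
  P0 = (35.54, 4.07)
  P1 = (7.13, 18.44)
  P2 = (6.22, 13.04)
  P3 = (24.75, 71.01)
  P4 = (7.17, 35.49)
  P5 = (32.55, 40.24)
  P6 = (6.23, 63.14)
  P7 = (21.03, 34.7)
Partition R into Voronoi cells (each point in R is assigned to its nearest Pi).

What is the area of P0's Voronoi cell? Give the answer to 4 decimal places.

Area of P0's cell: 497.5403

1. box [0,45]×[0,76]: [(0, 0) (45, 0) (45, 76) (0, 76)]
2. ⊥bis P0·P1 via (21.335,11.255): [(15.6421, 0) (45, 0) (45, 58.0415)]  |A|=851.988
3. ⊥bis P0·P2 via (20.88,8.555): [(22.2739, 13.1113) (18.2627, 0) (45, 0) (45, 58.0415)]  |A|=834.8083
4. ⊥bis P0·P3 via (30.145,37.54): [(35.0283, 38.3271) (22.2739, 13.1113) (18.2627, 0) (45, 0) (45, 39.9345)]  |A|=744.5291
5. ⊥bis P0·P4 via (21.355,19.78): [(43.3886, 39.6747) (29.255, 26.9131) (22.2739, 13.1113) (18.2627, 0) (45, 0) (45, 39.9345)]  |A|=700.7071
6. ⊥bis P0·P5 via (34.045,22.155): [(26.5343, 21.5341) (22.2739, 13.1113) (18.2627, 0) (45, 0) (45, 23.0606)]  |A|=511.8337
7. ⊥bis P0·P6 via (20.885,33.605): [(26.5343, 21.5341) (22.2739, 13.1113) (18.2627, 0) (45, 0) (45, 23.0606)]  |A|=511.8337
8. ⊥bis P0·P7 via (28.285,19.385): [(34.1508, 22.1637) (24.553, 17.6171) (22.2739, 13.1113) (18.2627, 0) (45, 0) (45, 23.0606)]  |A|=497.5403
9. canonical 6-gon: [(34.1508, 22.1637) (24.553, 17.6171) (22.2739, 13.1113) (18.2627, 0) (45, 0) (45, 23.0606)]
10. shoelace: 497.5403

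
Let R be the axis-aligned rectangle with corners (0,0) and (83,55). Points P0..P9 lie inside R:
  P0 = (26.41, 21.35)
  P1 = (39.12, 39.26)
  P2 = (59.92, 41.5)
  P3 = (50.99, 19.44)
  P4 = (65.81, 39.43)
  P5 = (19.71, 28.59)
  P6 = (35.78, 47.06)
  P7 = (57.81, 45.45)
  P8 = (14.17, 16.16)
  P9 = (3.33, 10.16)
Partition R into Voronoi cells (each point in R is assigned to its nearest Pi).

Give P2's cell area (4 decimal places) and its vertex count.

Area of P2's cell: 135.2483 (4 vertices)

1. box [0,83]×[0,55]: [(0, 0) (83, 0) (83, 55) (0, 55)]
2. ⊥bis P2·P0 via (43.165,31.425): [(62.0613, 0) (83, 0) (83, 55) (28.989, 55)]  |A|=2061.1165
3. ⊥bis P2·P1 via (49.52,40.38): [(52.0812, 16.597) (62.0613, 0) (83, 0) (83, 55) (47.9455, 55)]  |A|=1697.1239
4. ⊥bis P2·P3 via (55.455,30.47): [(50.3654, 32.5303) (83, 19.3196) (83, 55) (47.9455, 55)]  |A|=976.0393
5. ⊥bis P2·P4 via (62.865,40.465): [(50.3654, 32.5303) (58.8669, 29.0888) (67.9732, 55) (47.9455, 55)]  |A|=350.8203
6. ⊥bis P2·P5 via (39.815,35.045): [(50.3654, 32.5303) (58.8669, 29.0888) (67.9732, 55) (47.9455, 55)]  |A|=350.8203
7. ⊥bis P2·P6 via (47.85,44.28): [(48.7017, 47.9781) (50.3654, 32.5303) (58.8669, 29.0888) (67.9732, 55) (50.3191, 55)]  |A|=342.487
8. ⊥bis P2·P7 via (58.865,43.475): [(49.7132, 38.5863) (50.3654, 32.5303) (58.8669, 29.0888) (65.0918, 46.8012)]  |A|=135.2483
9. ⊥bis P2·P8 via (37.045,28.83): [(49.7132, 38.5863) (50.3654, 32.5303) (58.8669, 29.0888) (65.0918, 46.8012)]  |A|=135.2483
10. ⊥bis P2·P9 via (31.625,25.83): [(49.7132, 38.5863) (50.3654, 32.5303) (58.8669, 29.0888) (65.0918, 46.8012)]  |A|=135.2483
11. canonical 4-gon: [(49.7132, 38.5863) (50.3654, 32.5303) (58.8669, 29.0888) (65.0918, 46.8012)]
12. shoelace: 135.2483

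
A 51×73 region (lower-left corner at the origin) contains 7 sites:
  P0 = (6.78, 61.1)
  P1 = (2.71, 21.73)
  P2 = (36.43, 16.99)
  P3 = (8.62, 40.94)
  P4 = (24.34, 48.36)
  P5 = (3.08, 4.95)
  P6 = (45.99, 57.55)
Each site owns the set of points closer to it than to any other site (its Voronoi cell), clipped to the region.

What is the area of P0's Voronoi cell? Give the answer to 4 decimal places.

Area of P0's cell: 458.3827

1. box [0,51]×[0,73]: [(0, 0) (51, 0) (51, 73) (0, 73)]
2. ⊥bis P0·P1 via (4.745,41.415): [(0, 41.9055) (51, 36.6332) (51, 73) (0, 73)]  |A|=1720.2613
3. ⊥bis P0·P2 via (21.605,39.045): [(0, 41.9055) (22.4135, 39.5885) (51, 58.8038) (51, 73) (0, 73)]  |A|=1403.3717
4. ⊥bis P0·P3 via (7.7,51.02): [(0, 50.3172) (44.4038, 54.3699) (51, 58.8038) (51, 73) (0, 73)]  |A|=1025.4874
5. ⊥bis P0·P4 via (15.56,54.73): [(0, 50.3172) (13.2349, 51.5252) (28.8151, 73) (0, 73)]  |A|=459.5015
6. ⊥bis P0·P5 via (4.93,33.025): [(0, 50.3172) (13.2349, 51.5252) (28.8151, 73) (0, 73)]  |A|=459.5015
7. ⊥bis P0·P6 via (26.385,59.325): [(0, 50.3172) (13.2349, 51.5252) (27.4531, 71.1228) (27.6231, 73) (0, 73)]  |A|=458.3827
8. canonical 5-gon: [(0, 50.3172) (13.2349, 51.5252) (27.4531, 71.1228) (27.6231, 73) (0, 73)]
9. shoelace: 458.3827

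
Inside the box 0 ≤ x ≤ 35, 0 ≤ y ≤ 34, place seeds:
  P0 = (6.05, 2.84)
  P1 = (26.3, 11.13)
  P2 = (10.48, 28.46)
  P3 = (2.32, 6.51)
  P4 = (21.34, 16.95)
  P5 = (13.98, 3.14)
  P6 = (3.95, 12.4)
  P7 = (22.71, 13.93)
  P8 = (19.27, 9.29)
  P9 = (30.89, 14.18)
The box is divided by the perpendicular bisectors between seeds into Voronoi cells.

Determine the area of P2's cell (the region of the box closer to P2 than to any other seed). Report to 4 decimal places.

1. box [0,35]×[0,34]: [(0, 0) (35, 0) (35, 34) (0, 34)]
2. ⊥bis P2·P0 via (8.265,15.65): [(0, 17.0791) (35, 11.0272) (35, 34) (0, 34)]  |A|=698.1394
3. ⊥bis P2·P1 via (18.39,19.795): [(0, 17.0791) (12.96, 14.8382) (33.9509, 34) (0, 34)]  |A|=434.9279
4. ⊥bis P2·P3 via (6.4,17.485): [(0, 19.8642) (13.122, 14.9861) (33.9509, 34) (0, 34)]  |A|=415.515
5. ⊥bis P2·P4 via (15.91,22.705): [(0, 19.8642) (9.2533, 16.4243) (27.881, 34) (0, 34)]  |A|=310.4165
6. ⊥bis P2·P5 via (12.23,15.8): [(0, 19.8642) (9.2533, 16.4243) (27.881, 34) (0, 34)]  |A|=310.4165
7. ⊥bis P2·P6 via (7.215,20.43): [(0, 23.3636) (11.6064, 18.6444) (27.881, 34) (0, 34)]  |A|=275.7894
8. ⊥bis P2·P7 via (16.595,21.195): [(0, 23.3636) (11.6064, 18.6444) (27.881, 34) (0, 34)]  |A|=275.7894
9. ⊥bis P2·P8 via (14.875,18.875): [(0, 23.3636) (11.6064, 18.6444) (27.881, 34) (0, 34)]  |A|=275.7894
10. ⊥bis P2·P9 via (20.685,21.32): [(0, 23.3636) (11.6064, 18.6444) (27.881, 34) (0, 34)]  |A|=275.7894
11. canonical 4-gon: [(0, 23.3636) (11.6064, 18.6444) (27.881, 34) (0, 34)]
12. shoelace: 275.7894

Area of P2's cell: 275.7894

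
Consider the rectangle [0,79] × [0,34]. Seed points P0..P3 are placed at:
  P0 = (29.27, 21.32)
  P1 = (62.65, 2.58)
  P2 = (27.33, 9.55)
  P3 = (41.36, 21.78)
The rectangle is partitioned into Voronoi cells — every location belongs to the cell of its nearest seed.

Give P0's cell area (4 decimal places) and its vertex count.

1. box [0,79]×[0,34]: [(0, 0) (79, 0) (79, 34) (0, 34)]
2. ⊥bis P0·P1 via (45.96,11.95): [(0, 0) (39.2511, 0) (58.3392, 34) (0, 34)]  |A|=1659.0348
3. ⊥bis P0·P2 via (28.3,15.435): [(0, 20.0996) (46.255, 12.4755) (58.3392, 34) (0, 34)]  |A|=949.342
4. ⊥bis P0·P3 via (35.315,21.55): [(0, 20.0996) (35.5934, 14.2329) (34.8413, 34) (0, 34)]  |A|=591.7383
5. canonical 4-gon: [(0, 20.0996) (35.5934, 14.2329) (34.8413, 34) (0, 34)]
6. shoelace: 591.7383

Area of P0's cell: 591.7383 (4 vertices)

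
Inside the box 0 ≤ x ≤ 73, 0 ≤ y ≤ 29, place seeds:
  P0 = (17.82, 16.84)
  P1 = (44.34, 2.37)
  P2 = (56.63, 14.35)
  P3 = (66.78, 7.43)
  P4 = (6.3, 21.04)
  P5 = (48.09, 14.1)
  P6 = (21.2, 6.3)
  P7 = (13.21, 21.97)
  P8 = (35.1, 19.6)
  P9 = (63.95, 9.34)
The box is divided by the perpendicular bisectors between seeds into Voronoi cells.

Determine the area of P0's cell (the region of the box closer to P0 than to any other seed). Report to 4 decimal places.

Area of P0's cell: 173.2139

1. box [0,73]×[0,29]: [(0, 0) (73, 0) (73, 29) (0, 29)]
2. ⊥bis P0·P1 via (31.08,9.605): [(0, 0) (25.8393, 0) (41.6624, 29) (0, 29)]  |A|=978.7743
3. ⊥bis P0·P2 via (37.225,15.595): [(0, 0) (25.8393, 0) (37.6083, 21.5699) (38.085, 29) (0, 29)]  |A|=965.4842
4. ⊥bis P0·P3 via (42.3,12.135): [(0, 0) (25.8393, 0) (37.6083, 21.5699) (38.085, 29) (0, 29)]  |A|=965.4842
5. ⊥bis P0·P4 via (12.06,18.94): [(5.1548, 0) (25.8393, 0) (37.6083, 21.5699) (38.085, 29) (15.7277, 29)]  |A|=662.6879
6. ⊥bis P0·P5 via (32.955,15.47): [(5.1548, 0) (25.8393, 0) (32.6914, 12.5584) (34.1797, 29) (15.7277, 29)]  |A|=614.4643
7. ⊥bis P0·P6 via (19.51,11.57): [(8.0309, 7.8889) (32.9934, 15.8939) (34.1797, 29) (15.7277, 29)]  |A|=353.6033
8. ⊥bis P0·P7 via (15.515,19.405): [(10.6286, 15.0139) (8.0309, 7.8889) (32.9934, 15.8939) (34.1797, 29) (26.1923, 29)]  |A|=280.424
9. ⊥bis P0·P8 via (26.46,18.22): [(24.9207, 27.8573) (10.6286, 15.0139) (8.0309, 7.8889) (27.1318, 14.0142)]  |A|=173.2139
10. ⊥bis P0·P9 via (40.885,13.09): [(24.9207, 27.8573) (10.6286, 15.0139) (8.0309, 7.8889) (27.1318, 14.0142)]  |A|=173.2139
11. canonical 4-gon: [(24.9207, 27.8573) (10.6286, 15.0139) (8.0309, 7.8889) (27.1318, 14.0142)]
12. shoelace: 173.2139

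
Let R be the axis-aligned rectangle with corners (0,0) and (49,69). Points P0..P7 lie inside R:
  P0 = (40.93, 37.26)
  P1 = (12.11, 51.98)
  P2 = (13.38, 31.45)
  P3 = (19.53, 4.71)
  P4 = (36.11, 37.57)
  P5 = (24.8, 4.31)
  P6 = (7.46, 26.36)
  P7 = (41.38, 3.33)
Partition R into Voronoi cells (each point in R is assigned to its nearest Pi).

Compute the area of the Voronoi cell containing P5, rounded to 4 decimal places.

Area of P5's cell: 224.9945

1. box [0,49]×[0,69]: [(0, 0) (49, 0) (49, 69) (0, 69)]
2. ⊥bis P5·P0 via (32.865,20.785): [(0, 36.8734) (0, 0) (49, 0) (49, 12.8864)]  |A|=1219.1158
3. ⊥bis P5·P1 via (18.455,28.145): [(18.0503, 28.0373) (0, 23.2322) (0, 0) (49, 0) (49, 12.8864)]  |A|=1096.0022
4. ⊥bis P5·P2 via (19.09,17.88): [(29.6889, 22.3398) (0, 9.8473) (0, 0) (49, 0) (49, 12.8864)]  |A|=817.9285
5. ⊥bis P5·P3 via (22.165,4.51): [(29.6889, 22.3398) (23.3147, 19.6577) (21.8227, 0) (49, 0) (49, 12.8864)]  |A|=488.6434
6. ⊥bis P5·P4 via (30.455,20.94): [(37.3105, 18.6088) (28.1914, 21.7097) (23.3147, 19.6577) (21.8227, 0) (49, 0) (49, 12.8864)]  |A|=483.4488
7. ⊥bis P5·P6 via (16.13,15.335): [(37.3105, 18.6088) (28.1914, 21.7097) (23.3147, 19.6577) (21.8227, 0) (49, 0) (49, 12.8864)]  |A|=483.4488
8. ⊥bis P5·P7 via (33.09,3.82): [(34.0301, 19.7243) (28.1914, 21.7097) (23.3147, 19.6577) (21.8227, 0) (32.8642, 0)]  |A|=224.9945
9. canonical 5-gon: [(34.0301, 19.7243) (28.1914, 21.7097) (23.3147, 19.6577) (21.8227, 0) (32.8642, 0)]
10. shoelace: 224.9945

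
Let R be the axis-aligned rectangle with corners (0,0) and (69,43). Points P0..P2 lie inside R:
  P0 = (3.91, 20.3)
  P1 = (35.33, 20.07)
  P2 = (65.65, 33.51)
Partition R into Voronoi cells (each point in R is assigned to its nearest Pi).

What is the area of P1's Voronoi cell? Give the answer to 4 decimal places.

1. box [0,69]×[0,43]: [(0, 0) (69, 0) (69, 43) (0, 43)]
2. ⊥bis P1·P0 via (19.62,20.185): [(19.4722, 0) (69, 0) (69, 43) (19.787, 43)]  |A|=2122.9261
3. ⊥bis P1·P2 via (50.49,26.79): [(19.4722, 0) (62.3653, 0) (43.3046, 43) (19.787, 43)]  |A|=1427.8271
4. canonical 4-gon: [(19.4722, 0) (62.3653, 0) (43.3046, 43) (19.787, 43)]
5. shoelace: 1427.8271

Area of P1's cell: 1427.8271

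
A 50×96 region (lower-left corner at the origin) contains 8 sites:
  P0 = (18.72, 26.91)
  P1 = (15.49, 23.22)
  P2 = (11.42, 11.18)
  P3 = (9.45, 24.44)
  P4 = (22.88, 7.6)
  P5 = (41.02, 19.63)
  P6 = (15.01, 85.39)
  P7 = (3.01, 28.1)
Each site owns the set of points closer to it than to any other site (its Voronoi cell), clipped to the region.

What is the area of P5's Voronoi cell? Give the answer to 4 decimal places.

Area of P5's cell: 895.1426

1. box [0,50]×[0,96]: [(0, 0) (50, 0) (50, 96) (0, 96)]
2. ⊥bis P5·P0 via (29.87,23.27): [(22.2733, 0) (50, 0) (50, 84.932)]  |A|=1177.4398
3. ⊥bis P5·P1 via (28.255,21.425): [(27.4887, 15.9757) (25.2422, 0) (50, 0) (50, 84.932)]  |A|=1153.7246
4. ⊥bis P5·P2 via (26.22,15.405): [(27.4887, 15.9757) (27.0163, 12.6158) (30.6177, 0) (50, 0) (50, 84.932)]  |A|=1119.8168
5. ⊥bis P5·P3 via (25.235,22.035): [(27.4887, 15.9757) (27.0163, 12.6158) (30.6177, 0) (50, 0) (50, 84.932)]  |A|=1119.8168
6. ⊥bis P5·P4 via (31.95,13.615): [(28.444, 18.9018) (40.9791, 0) (50, 0) (50, 84.932)]  |A|=1000.6536
7. ⊥bis P5·P6 via (28.015,52.51): [(41.106, 57.6879) (28.444, 18.9018) (40.9791, 0) (50, 0) (50, 61.2057)]  |A|=895.1426
8. ⊥bis P5·P7 via (22.015,23.865): [(41.106, 57.6879) (28.444, 18.9018) (40.9791, 0) (50, 0) (50, 61.2057)]  |A|=895.1426
9. canonical 5-gon: [(41.106, 57.6879) (28.444, 18.9018) (40.9791, 0) (50, 0) (50, 61.2057)]
10. shoelace: 895.1426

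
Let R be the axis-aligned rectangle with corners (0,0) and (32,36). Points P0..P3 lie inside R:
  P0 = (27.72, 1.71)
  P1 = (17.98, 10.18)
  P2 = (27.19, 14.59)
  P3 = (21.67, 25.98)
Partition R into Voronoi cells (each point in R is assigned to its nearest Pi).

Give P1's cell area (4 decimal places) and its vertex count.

Area of P1's cell: 439.6583 (5 vertices)

1. box [0,32]×[0,36]: [(0, 0) (32, 0) (32, 36) (0, 36)]
2. ⊥bis P1·P0 via (22.85,5.945): [(0, 0) (17.6802, 0) (32, 16.467) (32, 36) (0, 36)]  |A|=1034.098
3. ⊥bis P1·P2 via (22.585,12.385): [(0, 0) (17.6802, 0) (24.6678, 8.0353) (11.2775, 36) (0, 36)]  |A|=672.7381
4. ⊥bis P1·P3 via (19.825,18.08): [(0, 22.71) (0, 0) (17.6802, 0) (24.6678, 8.0353) (19.8622, 18.0713)]  |A|=439.6583
5. canonical 5-gon: [(0, 22.71) (0, 0) (17.6802, 0) (24.6678, 8.0353) (19.8622, 18.0713)]
6. shoelace: 439.6583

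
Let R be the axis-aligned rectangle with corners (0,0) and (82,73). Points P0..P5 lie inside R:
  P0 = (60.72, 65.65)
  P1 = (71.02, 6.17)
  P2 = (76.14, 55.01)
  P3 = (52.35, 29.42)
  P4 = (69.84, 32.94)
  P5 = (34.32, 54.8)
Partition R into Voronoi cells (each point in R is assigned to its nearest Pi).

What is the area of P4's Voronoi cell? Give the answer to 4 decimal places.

1. box [0,82]×[0,73]: [(0, 0) (82, 0) (82, 73) (0, 73)]
2. ⊥bis P4·P0 via (65.28,49.295): [(0, 31.094) (0, 0) (82, 0) (82, 53.9568)]  |A|=3487.0828
3. ⊥bis P4·P1 via (70.43,19.555): [(0, 31.094) (0, 16.4505) (82, 20.065) (82, 53.9568)]  |A|=1989.9474
4. ⊥bis P4·P2 via (72.99,43.975): [(59.7522, 47.7538) (0, 31.094) (0, 16.4505) (82, 20.065) (82, 41.403)]  |A|=1850.3014
5. ⊥bis P4·P3 via (61.095,31.18): [(59.7522, 47.7538) (57.8653, 47.2277) (63.4961, 19.2494) (82, 20.065) (82, 41.403)]  |A|=530.488
6. ⊥bis P4·P5 via (52.08,43.87): [(59.7522, 47.7538) (57.8653, 47.2277) (63.4961, 19.2494) (82, 20.065) (82, 41.403)]  |A|=530.488
7. canonical 5-gon: [(59.7522, 47.7538) (57.8653, 47.2277) (63.4961, 19.2494) (82, 20.065) (82, 41.403)]
8. shoelace: 530.488

Area of P4's cell: 530.4880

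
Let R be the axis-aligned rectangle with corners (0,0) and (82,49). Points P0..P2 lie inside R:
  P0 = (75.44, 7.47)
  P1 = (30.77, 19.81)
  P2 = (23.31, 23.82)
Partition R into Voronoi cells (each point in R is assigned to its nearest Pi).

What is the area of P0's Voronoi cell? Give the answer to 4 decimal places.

1. box [0,82]×[0,49]: [(0, 0) (82, 0) (82, 49) (0, 49)]
2. ⊥bis P0·P1 via (53.105,13.64): [(49.337, 0) (82, 0) (82, 49) (62.8731, 49)]  |A|=1268.8524
3. ⊥bis P0·P2 via (49.375,15.645): [(49.337, 0) (82, 0) (82, 49) (62.8731, 49)]  |A|=1268.8524
4. canonical 4-gon: [(49.337, 0) (82, 0) (82, 49) (62.8731, 49)]
5. shoelace: 1268.8524

Area of P0's cell: 1268.8524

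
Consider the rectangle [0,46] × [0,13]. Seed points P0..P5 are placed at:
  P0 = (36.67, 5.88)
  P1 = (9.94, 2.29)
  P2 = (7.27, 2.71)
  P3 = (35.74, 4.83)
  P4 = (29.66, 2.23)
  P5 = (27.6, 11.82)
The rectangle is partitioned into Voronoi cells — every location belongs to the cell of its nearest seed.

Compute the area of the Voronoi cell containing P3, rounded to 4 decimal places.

Area of P3's cell: 42.5859

1. box [0,46]×[0,13]: [(0, 0) (46, 0) (46, 13) (0, 13)]
2. ⊥bis P3·P0 via (36.205,5.355): [(0, 0) (42.251, 0) (27.5735, 13) (0, 13)]  |A|=453.8594
3. ⊥bis P3·P1 via (22.84,3.56): [(23.1905, 0) (42.251, 0) (27.5735, 13) (21.9106, 13)]  |A|=160.7021
4. ⊥bis P3·P2 via (21.505,3.77): [(23.1905, 0) (42.251, 0) (27.5735, 13) (21.9106, 13)]  |A|=160.7021
5. ⊥bis P3·P4 via (32.7,3.53): [(34.2095, 0) (42.251, 0) (29.3068, 11.4648)]  |A|=46.0967
6. ⊥bis P3·P5 via (31.67,8.325): [(30.9888, 7.5317) (34.2095, 0) (42.251, 0) (32.1805, 8.9195)]  |A|=42.5859
7. canonical 4-gon: [(30.9888, 7.5317) (34.2095, 0) (42.251, 0) (32.1805, 8.9195)]
8. shoelace: 42.5859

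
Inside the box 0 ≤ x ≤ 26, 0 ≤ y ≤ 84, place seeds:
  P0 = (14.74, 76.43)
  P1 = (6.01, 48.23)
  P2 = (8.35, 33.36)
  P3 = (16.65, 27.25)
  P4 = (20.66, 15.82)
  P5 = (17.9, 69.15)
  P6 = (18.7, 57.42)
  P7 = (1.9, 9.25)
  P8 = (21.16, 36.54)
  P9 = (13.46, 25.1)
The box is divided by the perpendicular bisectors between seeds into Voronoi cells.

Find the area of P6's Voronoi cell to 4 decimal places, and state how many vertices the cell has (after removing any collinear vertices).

1. box [0,26]×[0,84]: [(0, 0) (26, 0) (26, 84) (0, 84)]
2. ⊥bis P6·P0 via (16.72,66.925): [(0, 63.442) (0, 0) (26, 0) (26, 68.8581)]  |A|=1719.9021
3. ⊥bis P6·P1 via (12.355,52.825): [(4.0546, 64.2866) (26, 33.9833) (26, 68.8581)]  |A|=382.6715
4. ⊥bis P6·P2 via (13.525,45.39): [(4.0546, 64.2866) (19.6463, 42.7568) (26, 40.0236) (26, 68.8581)]  |A|=363.4826
5. ⊥bis P6·P3 via (17.675,42.335): [(4.0546, 64.2866) (19.6463, 42.7568) (21.1805, 42.0968) (26, 41.7693) (26, 68.8581)]  |A|=359.2758
6. ⊥bis P6·P4 via (19.68,36.62): [(4.0546, 64.2866) (19.6463, 42.7568) (21.1805, 42.0968) (26, 41.7693) (26, 68.8581)]  |A|=359.2758
7. ⊥bis P6·P5 via (18.3,63.285): [(5.4163, 62.4063) (19.6463, 42.7568) (21.1805, 42.0968) (26, 41.7693) (26, 63.8101)]  |A|=283.5778
8. ⊥bis P6·P7 via (10.3,33.335): [(5.4163, 62.4063) (19.6463, 42.7568) (21.1805, 42.0968) (26, 41.7693) (26, 63.8101)]  |A|=283.5778
9. ⊥bis P6·P8 via (19.93,46.98): [(5.4163, 62.4063) (16.8506, 46.6172) (26, 47.6951) (26, 63.8101)]  |A|=244.2463
10. ⊥bis P6·P9 via (16.08,41.26): [(5.4163, 62.4063) (16.8506, 46.6172) (26, 47.6951) (26, 63.8101)]  |A|=244.2463
11. canonical 4-gon: [(5.4163, 62.4063) (16.8506, 46.6172) (26, 47.6951) (26, 63.8101)]
12. shoelace: 244.2463

Area of P6's cell: 244.2463 (4 vertices)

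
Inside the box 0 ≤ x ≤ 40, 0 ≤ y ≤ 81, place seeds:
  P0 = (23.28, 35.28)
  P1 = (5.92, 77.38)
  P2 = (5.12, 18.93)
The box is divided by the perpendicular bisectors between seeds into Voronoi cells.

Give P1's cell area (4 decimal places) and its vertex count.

1. box [0,40]×[0,81]: [(0, 0) (40, 0) (40, 81) (0, 81)]
2. ⊥bis P1·P0 via (14.6,56.33): [(0, 50.3097) (40, 66.8037) (40, 81) (0, 81)]  |A|=897.7321
3. ⊥bis P1·P2 via (5.52,48.155): [(0, 50.3097) (40, 66.8037) (40, 81) (0, 81)]  |A|=897.7321
4. canonical 4-gon: [(0, 50.3097) (40, 66.8037) (40, 81) (0, 81)]
5. shoelace: 897.7321

Area of P1's cell: 897.7321 (4 vertices)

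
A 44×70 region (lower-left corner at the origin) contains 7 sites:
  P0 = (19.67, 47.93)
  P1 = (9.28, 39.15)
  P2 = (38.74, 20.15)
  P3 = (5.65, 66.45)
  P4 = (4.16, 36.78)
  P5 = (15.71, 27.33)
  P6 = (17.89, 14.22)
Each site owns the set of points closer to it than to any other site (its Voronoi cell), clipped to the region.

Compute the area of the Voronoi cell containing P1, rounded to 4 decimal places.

Area of P1's cell: 183.9896

1. box [0,44]×[0,70]: [(0, 0) (44, 0) (44, 70) (0, 70)]
2. ⊥bis P1·P0 via (14.475,43.54): [(0, 60.6693) (0, 0) (44, 0) (44, 8.601)]  |A|=1523.9458
3. ⊥bis P1·P2 via (24.01,29.65): [(24.9634, 31.1283) (0, 60.6693) (0, 0) (4.8875, 0)]  |A|=833.3258
4. ⊥bis P1·P3 via (7.465,52.8): [(24.9634, 31.1283) (6.7322, 52.7026) (0, 51.8074) (0, 0) (4.8875, 0)]  |A|=803.4956
5. ⊥bis P1·P4 via (6.72,37.965): [(16.1851, 17.5172) (24.9634, 31.1283) (6.7322, 52.7026) (0.2944, 51.8465)]  |A|=336.0712
6. ⊥bis P1·P5 via (12.495,33.24): [(9.6289, 31.6808) (19.8143, 37.2216) (6.7322, 52.7026) (0.2944, 51.8465)]  |A|=183.9896
7. ⊥bis P1·P6 via (13.585,26.685): [(9.6289, 31.6808) (19.8143, 37.2216) (6.7322, 52.7026) (0.2944, 51.8465)]  |A|=183.9896
8. canonical 4-gon: [(9.6289, 31.6808) (19.8143, 37.2216) (6.7322, 52.7026) (0.2944, 51.8465)]
9. shoelace: 183.9896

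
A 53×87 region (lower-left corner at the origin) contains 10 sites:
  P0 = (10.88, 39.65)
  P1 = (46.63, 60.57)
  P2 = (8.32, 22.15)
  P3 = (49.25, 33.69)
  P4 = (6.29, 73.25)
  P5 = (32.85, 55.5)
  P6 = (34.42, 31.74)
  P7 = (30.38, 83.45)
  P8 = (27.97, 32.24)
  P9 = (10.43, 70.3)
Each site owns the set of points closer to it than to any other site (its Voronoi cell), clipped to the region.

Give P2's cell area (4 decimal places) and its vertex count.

Area of P2's cell: 747.8780 (5 vertices)

1. box [0,53]×[0,87]: [(0, 0) (53, 0) (53, 87) (0, 87)]
2. ⊥bis P2·P0 via (9.6,30.9): [(0, 32.3043) (0, 0) (53, 0) (53, 24.5512)]  |A|=1506.6719
3. ⊥bis P2·P1 via (27.475,41.36): [(42.8418, 26.0372) (0, 32.3043) (0, 0) (53, 0) (53, 15.9081)]  |A|=1462.7726
4. ⊥bis P2·P3 via (28.785,27.92): [(28.734, 28.101) (0, 32.3043) (0, 0) (36.6569, 0)]  |A|=979.1634
5. ⊥bis P2·P4 via (7.305,47.7): [(28.734, 28.101) (0, 32.3043) (0, 0) (36.6569, 0)]  |A|=979.1634
6. ⊥bis P2·P5 via (20.585,38.825): [(28.734, 28.101) (0, 32.3043) (0, 0) (36.6569, 0)]  |A|=979.1634
7. ⊥bis P2·P6 via (21.37,26.945): [(20.5028, 29.3051) (0, 32.3043) (0, 0) (31.2705, 0)]  |A|=789.3571
8. ⊥bis P2·P7 via (19.35,52.8): [(20.5028, 29.3051) (0, 32.3043) (0, 0) (31.2705, 0)]  |A|=789.3571
9. ⊥bis P2·P8 via (18.145,27.195): [(29.1603, 5.7429) (16.782, 29.8494) (0, 32.3043) (0, 0) (31.2705, 0)]  |A|=747.878
10. ⊥bis P2·P9 via (9.375,46.225): [(29.1603, 5.7429) (16.782, 29.8494) (0, 32.3043) (0, 0) (31.2705, 0)]  |A|=747.878
11. canonical 5-gon: [(29.1603, 5.7429) (16.782, 29.8494) (0, 32.3043) (0, 0) (31.2705, 0)]
12. shoelace: 747.878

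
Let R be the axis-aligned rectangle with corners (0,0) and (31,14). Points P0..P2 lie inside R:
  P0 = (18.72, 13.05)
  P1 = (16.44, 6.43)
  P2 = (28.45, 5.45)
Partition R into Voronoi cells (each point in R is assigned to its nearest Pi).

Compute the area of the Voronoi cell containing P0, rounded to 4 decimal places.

1. box [0,31]×[0,14]: [(0, 0) (31, 0) (31, 14) (0, 14)]
2. ⊥bis P0·P1 via (17.58,9.74): [(31, 5.118) (31, 14) (5.2111, 14)]  |A|=114.5286
3. ⊥bis P0·P2 via (23.585,9.25): [(22.6136, 8.0064) (27.2952, 14) (5.2111, 14)]  |A|=66.182
4. canonical 3-gon: [(22.6136, 8.0064) (27.2952, 14) (5.2111, 14)]
5. shoelace: 66.182

Area of P0's cell: 66.1820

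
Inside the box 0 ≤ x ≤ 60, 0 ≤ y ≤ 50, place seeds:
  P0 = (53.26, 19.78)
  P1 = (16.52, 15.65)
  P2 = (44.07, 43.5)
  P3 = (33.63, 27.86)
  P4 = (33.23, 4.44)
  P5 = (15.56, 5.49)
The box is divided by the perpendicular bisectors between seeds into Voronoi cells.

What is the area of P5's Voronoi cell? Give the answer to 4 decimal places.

1. box [0,60]×[0,50]: [(0, 0) (60, 0) (60, 50) (0, 50)]
2. ⊥bis P5·P0 via (34.41,12.635): [(0, 0) (39.1992, 0) (20.247, 50) (0, 50)]  |A|=1486.1554
3. ⊥bis P5·P1 via (16.04,10.57): [(0, 12.0856) (0, 0) (39.1992, 0) (35.9042, 8.6931)]  |A|=387.3424
4. ⊥bis P5·P2 via (29.815,24.495): [(0, 12.0856) (0, 0) (39.1992, 0) (35.9042, 8.6931)]  |A|=387.3424
5. ⊥bis P5·P3 via (24.595,16.675): [(34.2872, 8.8459) (0, 12.0856) (0, 0) (39.1992, 0) (36.5343, 7.0307)]  |A|=386.0465
6. ⊥bis P5·P4 via (24.395,4.965): [(24.6796, 9.7537) (0, 12.0856) (0, 0) (24.1, 0)]  |A|=266.665
7. canonical 4-gon: [(24.6796, 9.7537) (0, 12.0856) (0, 0) (24.1, 0)]
8. shoelace: 266.665

Area of P5's cell: 266.6650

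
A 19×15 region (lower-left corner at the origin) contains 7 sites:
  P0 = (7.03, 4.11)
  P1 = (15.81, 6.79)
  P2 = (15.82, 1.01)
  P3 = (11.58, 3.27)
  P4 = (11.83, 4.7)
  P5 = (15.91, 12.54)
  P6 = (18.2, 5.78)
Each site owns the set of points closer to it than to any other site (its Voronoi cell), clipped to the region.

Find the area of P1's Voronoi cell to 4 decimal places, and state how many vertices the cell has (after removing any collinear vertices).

Area of P1's cell: 22.8056 (4 vertices)

1. box [0,19]×[0,15]: [(0, 0) (19, 0) (19, 15) (0, 15)]
2. ⊥bis P1·P0 via (11.42,5.45): [(13.0836, 0) (19, 0) (19, 15) (8.505, 15)]  |A|=123.0861
3. ⊥bis P1·P2 via (15.815,3.9): [(11.8952, 3.8932) (19, 3.9055) (19, 15) (8.505, 15)]  |A|=97.6951
4. ⊥bis P1·P3 via (13.695,5.03): [(10.3046, 9.1043) (14.637, 3.898) (19, 3.9055) (19, 15) (8.505, 15)]  |A|=90.5474
5. ⊥bis P1·P4 via (13.82,5.745): [(14.7898, 3.8982) (19, 3.9055) (19, 15) (8.96, 15)]  |A|=79.0862
6. ⊥bis P1·P5 via (15.86,9.665): [(11.7237, 9.7369) (14.7898, 3.8982) (19, 3.9055) (19, 9.6104)]  |A|=33.0574
7. ⊥bis P1·P6 via (17.005,6.285): [(18.4146, 9.6206) (11.7237, 9.7369) (14.7898, 3.8982) (15.9972, 3.9003)]  |A|=22.8056
8. canonical 4-gon: [(18.4146, 9.6206) (11.7237, 9.7369) (14.7898, 3.8982) (15.9972, 3.9003)]
9. shoelace: 22.8056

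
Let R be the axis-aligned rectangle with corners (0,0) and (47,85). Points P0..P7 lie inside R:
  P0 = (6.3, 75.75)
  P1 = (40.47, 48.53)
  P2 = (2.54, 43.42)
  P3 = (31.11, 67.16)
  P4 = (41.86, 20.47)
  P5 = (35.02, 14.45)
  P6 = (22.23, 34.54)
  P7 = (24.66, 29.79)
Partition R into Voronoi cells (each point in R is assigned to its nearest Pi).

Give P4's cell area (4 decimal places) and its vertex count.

1. box [0,47]×[0,85]: [(0, 0) (47, 0) (47, 85) (0, 85)]
2. ⊥bis P4·P0 via (24.08,48.11): [(0, 32.62) (0, 0) (47, 0) (47, 62.8538)]  |A|=2243.6344
3. ⊥bis P4·P1 via (41.165,34.5): [(0, 32.4608) (0, 0) (47, 0) (47, 34.789)]  |A|=1580.3719
4. ⊥bis P4·P2 via (22.2,31.945): [(23.171, 33.6086) (3.5546, 0) (47, 0) (47, 34.789)]  |A|=1144.5644
5. ⊥bis P4·P3 via (36.485,43.815): [(23.171, 33.6086) (3.5546, 0) (47, 0) (47, 34.789)]  |A|=1144.5644
6. ⊥bis P4·P5 via (38.44,17.46): [(24.1832, 33.6588) (47, 7.734) (47, 34.789)]  |A|=308.6548
7. ⊥bis P4·P6 via (32.045,27.505): [(36.9076, 34.2891) (30.9472, 25.9734) (47, 7.734) (47, 34.789)]  |A|=257.6272
8. ⊥bis P4·P7 via (33.26,25.13): [(38.2592, 34.3561) (32.6615, 24.0256) (47, 7.734) (47, 34.789)]  |A|=237.9
9. canonical 4-gon: [(38.2592, 34.3561) (32.6615, 24.0256) (47, 7.734) (47, 34.789)]
10. shoelace: 237.9

Area of P4's cell: 237.9000 (4 vertices)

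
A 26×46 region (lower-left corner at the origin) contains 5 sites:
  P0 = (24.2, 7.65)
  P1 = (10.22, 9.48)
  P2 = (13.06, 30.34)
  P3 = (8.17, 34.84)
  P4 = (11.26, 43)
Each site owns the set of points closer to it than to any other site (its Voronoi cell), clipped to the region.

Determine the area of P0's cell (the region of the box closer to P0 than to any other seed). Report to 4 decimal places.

1. box [0,26]×[0,46]: [(0, 0) (26, 0) (26, 46) (0, 46)]
2. ⊥bis P0·P1 via (17.21,8.565): [(16.0888, 0) (26, 0) (26, 46) (22.1103, 46)]  |A|=317.4202
3. ⊥bis P0·P2 via (18.63,18.995): [(18.5715, 18.9663) (16.0888, 0) (26, 0) (26, 22.6134)]  |A|=177.9805
4. ⊥bis P0·P3 via (16.185,21.245): [(18.5715, 18.9663) (16.0888, 0) (26, 0) (26, 22.6134)]  |A|=177.9805
5. ⊥bis P0·P4 via (17.73,25.325): [(18.5715, 18.9663) (16.0888, 0) (26, 0) (26, 22.6134)]  |A|=177.9805
6. canonical 4-gon: [(18.5715, 18.9663) (16.0888, 0) (26, 0) (26, 22.6134)]
7. shoelace: 177.9805

Area of P0's cell: 177.9805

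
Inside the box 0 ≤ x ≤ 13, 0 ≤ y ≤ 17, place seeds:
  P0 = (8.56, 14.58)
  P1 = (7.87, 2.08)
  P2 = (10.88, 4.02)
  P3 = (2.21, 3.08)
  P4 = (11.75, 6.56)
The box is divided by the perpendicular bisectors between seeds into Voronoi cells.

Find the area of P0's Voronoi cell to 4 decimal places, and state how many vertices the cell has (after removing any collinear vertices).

Area of P0's cell: 87.8562 (5 vertices)

1. box [0,13]×[0,17]: [(0, 0) (13, 0) (13, 17) (0, 17)]
2. ⊥bis P0·P1 via (8.215,8.33): [(0, 8.7835) (13, 8.0659) (13, 17) (0, 17)]  |A|=111.4793
3. ⊥bis P0·P2 via (9.72,9.3): [(0, 8.7835) (5.8892, 8.4584) (13, 10.0206) (13, 17) (0, 17)]  |A|=104.5294
4. ⊥bis P0·P3 via (5.385,8.83): [(0, 11.8035) (6.01, 8.4849) (13, 10.0206) (13, 17) (0, 17)]  |A|=95.3567
5. ⊥bis P0·P4 via (10.155,10.57): [(0, 11.8035) (5.5506, 8.7386) (13, 11.7016) (13, 17) (0, 17)]  |A|=87.8562
6. canonical 5-gon: [(0, 11.8035) (5.5506, 8.7386) (13, 11.7016) (13, 17) (0, 17)]
7. shoelace: 87.8562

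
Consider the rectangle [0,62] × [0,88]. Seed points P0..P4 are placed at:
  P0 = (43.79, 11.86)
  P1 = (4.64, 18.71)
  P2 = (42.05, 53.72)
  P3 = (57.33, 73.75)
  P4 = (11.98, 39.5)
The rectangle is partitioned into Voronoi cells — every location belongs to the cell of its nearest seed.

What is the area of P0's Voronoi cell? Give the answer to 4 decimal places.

Area of P0's cell: 1205.3051

1. box [0,62]×[0,88]: [(0, 0) (62, 0) (62, 88) (0, 88)]
2. ⊥bis P0·P1 via (24.215,15.285): [(21.5406, 0) (62, 0) (62, 88) (36.9378, 88)]  |A|=2882.9497
3. ⊥bis P0·P2 via (42.92,32.79): [(27.1632, 32.135) (21.5406, 0) (62, 0) (62, 33.5831)]  |A|=1235.0455
4. ⊥bis P0·P3 via (50.56,42.805): [(27.1632, 32.135) (21.5406, 0) (62, 0) (62, 33.5831)]  |A|=1235.0455
5. ⊥bis P0·P4 via (27.885,25.68): [(33.7311, 32.408) (25.567, 23.0123) (21.5406, 0) (62, 0) (62, 33.5831)]  |A|=1205.3051
6. canonical 5-gon: [(33.7311, 32.408) (25.567, 23.0123) (21.5406, 0) (62, 0) (62, 33.5831)]
7. shoelace: 1205.3051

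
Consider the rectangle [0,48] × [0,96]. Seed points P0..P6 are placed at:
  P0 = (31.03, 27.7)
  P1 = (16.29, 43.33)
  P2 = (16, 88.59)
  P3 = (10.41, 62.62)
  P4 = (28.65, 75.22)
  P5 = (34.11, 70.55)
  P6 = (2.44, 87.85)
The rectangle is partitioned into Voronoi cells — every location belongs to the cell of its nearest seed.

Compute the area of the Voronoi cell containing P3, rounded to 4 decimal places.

1. box [0,48]×[0,96]: [(0, 0) (48, 0) (48, 96) (0, 96)]
2. ⊥bis P3·P0 via (20.72,45.16): [(0, 32.925) (48, 61.2686) (48, 96) (0, 96)]  |A|=2347.3529
3. ⊥bis P3·P1 via (13.35,52.975): [(0, 48.9056) (48, 63.5371) (48, 96) (0, 96)]  |A|=1909.3754
4. ⊥bis P3·P2 via (13.205,75.605): [(0, 78.4474) (0, 48.9056) (48, 63.5371) (48, 68.1154)]  |A|=818.8823
5. ⊥bis P3·P4 via (19.53,68.92): [(15.2102, 75.1734) (0, 78.4474) (0, 48.9056) (27.5538, 57.3046)]  |A|=522.6808
6. ⊥bis P3·P5 via (22.26,66.585): [(23.3093, 63.449) (15.2102, 75.1734) (0, 78.4474) (0, 48.9056) (25.5678, 56.6992)]  |A|=515.2946
7. ⊥bis P3·P6 via (6.425,75.235): [(23.3093, 63.449) (15.2102, 75.1734) (9.8692, 76.323) (0, 73.2054) (0, 48.9056) (25.5678, 56.6992)]  |A|=489.4275
8. canonical 6-gon: [(23.3093, 63.449) (15.2102, 75.1734) (9.8692, 76.323) (0, 73.2054) (0, 48.9056) (25.5678, 56.6992)]
9. shoelace: 489.4275

Area of P3's cell: 489.4275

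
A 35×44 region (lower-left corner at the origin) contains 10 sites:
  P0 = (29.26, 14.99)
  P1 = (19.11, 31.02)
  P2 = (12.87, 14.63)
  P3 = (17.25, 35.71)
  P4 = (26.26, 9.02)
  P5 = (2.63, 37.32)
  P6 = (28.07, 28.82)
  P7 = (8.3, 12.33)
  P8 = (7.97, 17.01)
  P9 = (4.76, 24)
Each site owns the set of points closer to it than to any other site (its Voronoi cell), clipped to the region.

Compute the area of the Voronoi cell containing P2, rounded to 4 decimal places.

Area of P2's cell: 133.4348

1. box [0,35]×[0,44]: [(0, 0) (35, 0) (35, 44) (0, 44)]
2. ⊥bis P2·P0 via (21.065,14.81): [(0, 0) (21.3903, 0) (20.4239, 44) (0, 44)]  |A|=919.9113
3. ⊥bis P2·P1 via (15.99,22.825): [(0, 28.9127) (0, 0) (21.3903, 0) (20.9303, 20.9441)]  |A|=526.5761
4. ⊥bis P2·P3 via (15.06,25.17): [(3.5477, 27.562) (0, 28.2992) (0, 0) (21.3903, 0) (20.9303, 20.9441)]  |A|=525.4877
5. ⊥bis P2·P4 via (19.565,11.825): [(3.5477, 27.562) (0, 28.2992) (0, 0) (14.6107, 0) (21.0526, 15.3756) (20.9303, 20.9441)]  |A|=473.3676
6. ⊥bis P2·P5 via (7.75,25.975): [(7.7345, 25.968) (0, 22.4774) (0, 0) (14.6107, 0) (21.0526, 15.3756) (20.9303, 20.9441)]  |A|=449.5689
7. ⊥bis P2·P6 via (20.47,21.725): [(7.7345, 25.968) (0, 22.4774) (0, 0) (14.6107, 0) (21.0526, 15.3756) (20.9303, 20.9441)]  |A|=449.5689
8. ⊥bis P2·P7 via (10.585,13.48): [(7.7345, 25.968) (4.9357, 24.7049) (15.8639, 2.9911) (21.0526, 15.3756) (20.9303, 20.9441)]  |A|=183.6708
9. ⊥bis P2·P8 via (10.42,15.82): [(14.1607, 23.5214) (9.9227, 14.7961) (15.8639, 2.9911) (21.0526, 15.3756) (20.9303, 20.9441)]  |A|=133.4348
10. ⊥bis P2·P9 via (8.815,19.315): [(14.1607, 23.5214) (9.9227, 14.7961) (15.8639, 2.9911) (21.0526, 15.3756) (20.9303, 20.9441)]  |A|=133.4348
11. canonical 5-gon: [(14.1607, 23.5214) (9.9227, 14.7961) (15.8639, 2.9911) (21.0526, 15.3756) (20.9303, 20.9441)]
12. shoelace: 133.4348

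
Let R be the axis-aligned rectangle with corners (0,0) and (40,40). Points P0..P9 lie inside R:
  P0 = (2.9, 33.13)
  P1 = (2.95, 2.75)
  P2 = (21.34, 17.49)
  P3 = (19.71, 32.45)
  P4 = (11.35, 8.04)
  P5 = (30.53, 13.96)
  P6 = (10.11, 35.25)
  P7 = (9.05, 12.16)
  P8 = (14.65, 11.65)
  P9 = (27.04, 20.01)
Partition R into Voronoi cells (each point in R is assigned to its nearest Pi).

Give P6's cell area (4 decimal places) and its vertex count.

1. box [0,40]×[0,40]: [(0, 0) (40, 0) (40, 40) (0, 40)]
2. ⊥bis P6·P0 via (6.505,34.19): [(16.5581, 0) (40, 0) (40, 40) (4.7967, 40)]  |A|=1172.9051
3. ⊥bis P6·P1 via (6.53,19): [(11.279, 17.9537) (40, 11.6263) (40, 40) (4.7967, 40)]  |A|=795.5108
4. ⊥bis P6·P2 via (15.725,26.37): [(9.8894, 22.68) (37.2805, 40) (4.7967, 40)]  |A|=281.3105
5. ⊥bis P6·P3 via (14.91,33.85): [(9.8894, 22.68) (12.0507, 24.0467) (16.7037, 40) (4.7967, 40)]  |A|=117.1762
6. ⊥bis P6·P4 via (10.73,21.645): [(9.8894, 22.68) (12.0507, 24.0467) (16.7037, 40) (4.7967, 40)]  |A|=117.1762
7. ⊥bis P6·P5 via (20.32,24.605): [(9.8894, 22.68) (12.0507, 24.0467) (16.7037, 40) (4.7967, 40)]  |A|=117.1762
8. ⊥bis P6·P7 via (9.58,23.705): [(9.5881, 23.7046) (11.3797, 23.6224) (12.0507, 24.0467) (16.7037, 40) (4.7967, 40)]  |A|=116.2707
9. ⊥bis P6·P8 via (12.38,23.45): [(9.5881, 23.7046) (11.3797, 23.6224) (12.0507, 24.0467) (16.7037, 40) (4.7967, 40)]  |A|=116.2707
10. ⊥bis P6·P9 via (18.575,27.63): [(9.5881, 23.7046) (11.3797, 23.6224) (12.0507, 24.0467) (16.7037, 40) (4.7967, 40)]  |A|=116.2707
11. canonical 5-gon: [(9.5881, 23.7046) (11.3797, 23.6224) (12.0507, 24.0467) (16.7037, 40) (4.7967, 40)]
12. shoelace: 116.2707

Area of P6's cell: 116.2707 (5 vertices)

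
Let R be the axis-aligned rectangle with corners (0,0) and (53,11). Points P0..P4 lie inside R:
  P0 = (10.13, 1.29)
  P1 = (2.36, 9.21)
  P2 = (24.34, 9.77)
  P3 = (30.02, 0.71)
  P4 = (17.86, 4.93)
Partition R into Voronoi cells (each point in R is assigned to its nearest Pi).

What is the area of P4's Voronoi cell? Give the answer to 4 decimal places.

Area of P4's cell: 99.1559

1. box [0,53]×[0,11]: [(0, 0) (53, 0) (53, 11) (0, 11)]
2. ⊥bis P4·P0 via (13.995,3.11): [(15.4595, 0) (53, 0) (53, 11) (10.2797, 11)]  |A|=441.4348
3. ⊥bis P4·P1 via (10.11,7.07): [(10.8568, 9.7744) (15.4595, 0) (53, 0) (53, 11) (11.1952, 11)]  |A|=440.8737
4. ⊥bis P4·P2 via (21.1,7.35): [(10.8568, 9.7744) (15.4595, 0) (26.5898, 0) (18.3738, 11) (11.1952, 11)]  |A|=105.1734
5. ⊥bis P4·P3 via (23.94,2.82): [(10.8568, 9.7744) (15.4595, 0) (22.9613, 0) (24.1124, 3.3168) (18.3738, 11) (11.1952, 11)]  |A|=99.1559
6. canonical 6-gon: [(10.8568, 9.7744) (15.4595, 0) (22.9613, 0) (24.1124, 3.3168) (18.3738, 11) (11.1952, 11)]
7. shoelace: 99.1559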